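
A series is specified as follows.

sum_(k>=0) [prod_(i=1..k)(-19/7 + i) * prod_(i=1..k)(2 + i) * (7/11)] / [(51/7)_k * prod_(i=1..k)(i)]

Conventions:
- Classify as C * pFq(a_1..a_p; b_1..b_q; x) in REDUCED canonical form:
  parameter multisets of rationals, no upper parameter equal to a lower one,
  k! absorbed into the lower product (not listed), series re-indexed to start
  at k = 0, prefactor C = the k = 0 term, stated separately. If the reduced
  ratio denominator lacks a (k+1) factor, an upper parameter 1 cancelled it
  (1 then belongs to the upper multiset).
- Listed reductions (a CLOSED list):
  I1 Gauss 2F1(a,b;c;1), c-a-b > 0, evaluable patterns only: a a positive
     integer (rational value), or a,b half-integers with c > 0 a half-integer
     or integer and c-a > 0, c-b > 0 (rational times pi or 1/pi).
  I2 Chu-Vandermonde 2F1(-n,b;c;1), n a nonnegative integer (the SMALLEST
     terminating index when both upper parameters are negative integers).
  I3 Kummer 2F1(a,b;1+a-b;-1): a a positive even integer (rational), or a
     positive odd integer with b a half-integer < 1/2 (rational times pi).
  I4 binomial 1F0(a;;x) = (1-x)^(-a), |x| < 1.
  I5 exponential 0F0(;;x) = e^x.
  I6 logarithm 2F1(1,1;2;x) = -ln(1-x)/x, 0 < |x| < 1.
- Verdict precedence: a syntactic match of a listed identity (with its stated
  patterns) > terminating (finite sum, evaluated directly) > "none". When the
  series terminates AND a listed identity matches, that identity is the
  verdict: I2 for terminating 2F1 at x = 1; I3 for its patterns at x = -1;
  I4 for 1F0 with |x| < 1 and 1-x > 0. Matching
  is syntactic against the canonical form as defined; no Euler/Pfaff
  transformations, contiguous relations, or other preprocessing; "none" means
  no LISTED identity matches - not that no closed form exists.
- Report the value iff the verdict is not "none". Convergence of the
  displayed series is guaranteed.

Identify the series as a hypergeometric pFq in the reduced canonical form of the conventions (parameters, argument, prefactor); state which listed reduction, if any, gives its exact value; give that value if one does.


At argument 1: a 2F1 with upper {-12/7, 3}, lower {51/7}, scaled by C = 7/11. Verdict: this is the Gauss summation I1 (x = 1: the Gamma ratio telescopes since c-a-b = 6 > 0 and a = 3 in Z>0). Its exact value is 185/686.

The tell: t_0 = 7/11 here, and the running product (C = 7/11) telescopes to a rising factorial.
Term ratio: r(k) = 1 * (k-12/7) (k+3) / [(k+51/7) (k+1)] ; factor over Q: parameters, x = 1, and C = 7/11.


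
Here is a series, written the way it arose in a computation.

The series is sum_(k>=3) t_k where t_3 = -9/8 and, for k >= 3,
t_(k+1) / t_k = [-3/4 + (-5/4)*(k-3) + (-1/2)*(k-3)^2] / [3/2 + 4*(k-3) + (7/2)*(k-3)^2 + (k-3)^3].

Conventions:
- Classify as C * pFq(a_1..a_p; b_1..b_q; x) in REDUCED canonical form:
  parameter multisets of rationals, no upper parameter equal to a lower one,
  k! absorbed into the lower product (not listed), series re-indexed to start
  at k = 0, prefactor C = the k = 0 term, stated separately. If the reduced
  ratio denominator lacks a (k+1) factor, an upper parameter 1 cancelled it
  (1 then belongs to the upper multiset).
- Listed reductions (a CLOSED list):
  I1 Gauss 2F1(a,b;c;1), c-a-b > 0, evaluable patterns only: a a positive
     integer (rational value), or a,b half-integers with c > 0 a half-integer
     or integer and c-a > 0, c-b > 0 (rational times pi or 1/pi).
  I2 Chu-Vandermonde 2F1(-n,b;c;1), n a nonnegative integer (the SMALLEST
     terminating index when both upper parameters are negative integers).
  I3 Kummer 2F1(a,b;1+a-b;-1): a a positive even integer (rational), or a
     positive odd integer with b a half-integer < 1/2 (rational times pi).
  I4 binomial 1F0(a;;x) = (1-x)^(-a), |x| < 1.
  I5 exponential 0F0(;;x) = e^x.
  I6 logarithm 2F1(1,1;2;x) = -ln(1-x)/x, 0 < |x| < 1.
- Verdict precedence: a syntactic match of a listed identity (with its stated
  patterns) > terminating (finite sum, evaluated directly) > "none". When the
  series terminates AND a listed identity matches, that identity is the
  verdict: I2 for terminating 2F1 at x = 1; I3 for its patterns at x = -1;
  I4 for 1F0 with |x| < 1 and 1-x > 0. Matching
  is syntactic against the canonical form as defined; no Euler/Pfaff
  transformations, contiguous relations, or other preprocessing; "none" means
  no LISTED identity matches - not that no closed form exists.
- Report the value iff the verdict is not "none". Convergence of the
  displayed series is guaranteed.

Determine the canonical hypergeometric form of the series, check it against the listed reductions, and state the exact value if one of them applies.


x = -1/2 here; the reduced form reads 0F0, upper {-}, lower {-}, C = -9/8. Verdict: the exponential series (I5) fires (the 0F0 exponential series at x = -1/2). Value: (-9/8) * e^(-1/2).

The tell: t_0 being -9/8, roots of the ratio polynomials (C = -9/8) are the negated parameters.
Ratio: r(k) = (-1/2) * 1 / [(k+1)] - rational in k. x = (-1/2); t_0 = -9/8; negate the roots.


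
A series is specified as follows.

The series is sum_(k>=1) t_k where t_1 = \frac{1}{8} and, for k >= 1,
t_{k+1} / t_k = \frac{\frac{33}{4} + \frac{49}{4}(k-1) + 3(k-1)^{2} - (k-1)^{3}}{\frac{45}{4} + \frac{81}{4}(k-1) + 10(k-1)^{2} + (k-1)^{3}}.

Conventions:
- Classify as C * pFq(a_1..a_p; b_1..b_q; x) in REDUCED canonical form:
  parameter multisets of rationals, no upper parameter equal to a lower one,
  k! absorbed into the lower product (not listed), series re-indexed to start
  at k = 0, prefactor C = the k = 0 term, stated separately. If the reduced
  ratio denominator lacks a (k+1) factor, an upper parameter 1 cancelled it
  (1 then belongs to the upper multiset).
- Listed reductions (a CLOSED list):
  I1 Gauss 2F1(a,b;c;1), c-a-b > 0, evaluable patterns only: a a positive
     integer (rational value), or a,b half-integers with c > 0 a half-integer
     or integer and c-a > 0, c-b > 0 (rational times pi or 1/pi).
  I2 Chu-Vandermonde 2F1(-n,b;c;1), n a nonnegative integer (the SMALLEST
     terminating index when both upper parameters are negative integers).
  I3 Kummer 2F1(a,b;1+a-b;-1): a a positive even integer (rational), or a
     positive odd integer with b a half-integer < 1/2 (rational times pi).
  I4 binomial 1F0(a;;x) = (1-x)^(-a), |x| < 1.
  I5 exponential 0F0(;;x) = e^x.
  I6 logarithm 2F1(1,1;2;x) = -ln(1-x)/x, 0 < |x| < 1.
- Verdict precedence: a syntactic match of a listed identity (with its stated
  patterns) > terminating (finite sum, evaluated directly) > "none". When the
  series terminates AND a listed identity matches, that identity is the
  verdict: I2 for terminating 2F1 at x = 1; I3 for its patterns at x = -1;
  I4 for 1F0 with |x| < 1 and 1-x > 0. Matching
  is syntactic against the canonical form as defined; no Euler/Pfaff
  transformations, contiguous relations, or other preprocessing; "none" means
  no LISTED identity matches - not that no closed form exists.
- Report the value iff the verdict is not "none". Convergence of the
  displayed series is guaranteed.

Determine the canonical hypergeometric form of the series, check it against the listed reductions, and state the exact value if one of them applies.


The series (x = -1) is 2F1: upper {-\frac{11}{2}, 1}, lower {\frac{15}{2}}, prefactor \frac{1}{8}. Verdict: Kummer's theorem (I3) matches (x = -1; c = \frac{15}{2} equals 1+a-b for upper {-\frac{11}{2}, 1}: listed pattern). Hence: \frac{3003}{32768} \cdot \pi.

The tell: t_0 being \frac{1}{8}, cancel k + 3/2 from the displayed ratio first; then C = 1/8.
Step ratio: r(k) = -1 * (k-\frac{11}{2}) (k+1) / [(k+\frac{15}{2}) (k+1)] - rational in k, leading ratio -1; with t_0 = \frac{1}{8}, classification follows.


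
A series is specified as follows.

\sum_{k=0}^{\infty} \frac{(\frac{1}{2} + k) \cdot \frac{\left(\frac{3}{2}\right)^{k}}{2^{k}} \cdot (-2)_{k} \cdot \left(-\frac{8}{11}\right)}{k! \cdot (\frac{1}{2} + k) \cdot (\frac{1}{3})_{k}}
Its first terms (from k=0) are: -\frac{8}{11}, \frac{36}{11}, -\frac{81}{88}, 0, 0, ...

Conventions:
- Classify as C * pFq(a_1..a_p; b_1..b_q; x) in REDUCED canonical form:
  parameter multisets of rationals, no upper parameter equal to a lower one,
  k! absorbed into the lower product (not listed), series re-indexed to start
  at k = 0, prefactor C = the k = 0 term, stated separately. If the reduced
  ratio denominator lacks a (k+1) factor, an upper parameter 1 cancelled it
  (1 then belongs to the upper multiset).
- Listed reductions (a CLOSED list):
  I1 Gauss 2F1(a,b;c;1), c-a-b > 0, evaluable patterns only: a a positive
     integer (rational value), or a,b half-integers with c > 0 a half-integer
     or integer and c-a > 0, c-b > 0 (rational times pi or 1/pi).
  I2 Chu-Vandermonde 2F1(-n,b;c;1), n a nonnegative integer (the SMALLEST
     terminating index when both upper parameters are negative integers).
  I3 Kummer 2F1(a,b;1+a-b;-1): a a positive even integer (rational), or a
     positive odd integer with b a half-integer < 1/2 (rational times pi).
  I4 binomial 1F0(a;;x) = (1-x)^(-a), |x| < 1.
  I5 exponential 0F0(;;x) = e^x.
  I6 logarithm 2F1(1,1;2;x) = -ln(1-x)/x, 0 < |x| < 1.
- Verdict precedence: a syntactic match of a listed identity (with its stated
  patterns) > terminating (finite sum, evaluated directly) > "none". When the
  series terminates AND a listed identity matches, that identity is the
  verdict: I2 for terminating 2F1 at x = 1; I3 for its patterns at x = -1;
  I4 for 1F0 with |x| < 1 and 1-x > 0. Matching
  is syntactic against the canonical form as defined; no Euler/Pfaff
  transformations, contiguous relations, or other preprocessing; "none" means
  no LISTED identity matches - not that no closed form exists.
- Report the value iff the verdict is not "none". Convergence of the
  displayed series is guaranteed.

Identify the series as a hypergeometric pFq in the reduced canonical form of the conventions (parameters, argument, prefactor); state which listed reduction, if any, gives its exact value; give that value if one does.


x = \frac{3}{4} here; the reduced form reads 1F1, upper {-2}, lower {\frac{1}{3}}, C = -\frac{8}{11}. Verdict: terminating - the sum ends at index 2 because -2 is a negative integer; exact evaluation follows. Sum: \frac{13}{8}.

Key step: with t_0 = -\frac{8}{11}, striking the common factor k + 1/2 reduces the term (prefactor -8/11).
Consecutive-term ratio: r(k) = \frac{3}{4} * (k-2) / [(k+\frac{1}{3}) (k+1)] - rational in k. x = \frac{3}{4}; t_0 = -\frac{8}{11}; negate the roots.


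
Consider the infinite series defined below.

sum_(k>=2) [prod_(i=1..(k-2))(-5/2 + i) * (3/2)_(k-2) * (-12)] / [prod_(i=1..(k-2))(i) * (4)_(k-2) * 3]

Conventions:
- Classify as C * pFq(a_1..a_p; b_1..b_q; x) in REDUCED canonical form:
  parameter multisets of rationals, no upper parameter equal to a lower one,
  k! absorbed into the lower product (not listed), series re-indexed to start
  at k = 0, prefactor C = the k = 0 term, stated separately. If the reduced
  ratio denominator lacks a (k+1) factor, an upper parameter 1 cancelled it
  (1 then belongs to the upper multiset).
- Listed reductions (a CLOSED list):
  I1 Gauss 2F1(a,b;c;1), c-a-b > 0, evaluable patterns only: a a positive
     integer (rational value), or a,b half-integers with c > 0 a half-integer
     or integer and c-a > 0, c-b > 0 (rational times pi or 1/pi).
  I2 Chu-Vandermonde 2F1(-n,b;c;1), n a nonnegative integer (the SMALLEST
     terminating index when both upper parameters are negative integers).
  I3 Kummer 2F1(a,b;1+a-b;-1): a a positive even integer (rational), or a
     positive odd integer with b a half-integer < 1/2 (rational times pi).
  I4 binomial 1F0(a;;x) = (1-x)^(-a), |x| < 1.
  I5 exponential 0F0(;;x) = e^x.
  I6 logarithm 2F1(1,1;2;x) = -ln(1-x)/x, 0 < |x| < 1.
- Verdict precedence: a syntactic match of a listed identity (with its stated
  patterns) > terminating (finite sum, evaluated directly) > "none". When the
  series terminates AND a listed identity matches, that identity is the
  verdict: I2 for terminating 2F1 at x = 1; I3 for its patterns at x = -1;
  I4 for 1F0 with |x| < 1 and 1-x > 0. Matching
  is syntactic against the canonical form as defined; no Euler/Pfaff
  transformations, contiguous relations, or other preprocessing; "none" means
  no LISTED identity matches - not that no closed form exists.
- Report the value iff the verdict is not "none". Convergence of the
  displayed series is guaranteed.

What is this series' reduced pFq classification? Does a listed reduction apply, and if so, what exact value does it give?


At argument 1: a 2F1 with upper {-3/2, 3/2}, lower {4}, scaled by C = -4. Verdict at x = 1: Gauss (I1, half-integer pattern) matches (x = 1; upper {-3/2, 3/2} half-integers, c = 4 in the evaluable pattern). Sum: (-2048/315) / pi.

The tell: from the first term -4: the running product (C = -4, x = 1) telescopes to a rising factorial.
Step ratio: r(k) = 1 * (k-3/2) (k+3/2) / [(k+4) (k+1)] - rational; roots negated = parameters, x = 1, C = -4.


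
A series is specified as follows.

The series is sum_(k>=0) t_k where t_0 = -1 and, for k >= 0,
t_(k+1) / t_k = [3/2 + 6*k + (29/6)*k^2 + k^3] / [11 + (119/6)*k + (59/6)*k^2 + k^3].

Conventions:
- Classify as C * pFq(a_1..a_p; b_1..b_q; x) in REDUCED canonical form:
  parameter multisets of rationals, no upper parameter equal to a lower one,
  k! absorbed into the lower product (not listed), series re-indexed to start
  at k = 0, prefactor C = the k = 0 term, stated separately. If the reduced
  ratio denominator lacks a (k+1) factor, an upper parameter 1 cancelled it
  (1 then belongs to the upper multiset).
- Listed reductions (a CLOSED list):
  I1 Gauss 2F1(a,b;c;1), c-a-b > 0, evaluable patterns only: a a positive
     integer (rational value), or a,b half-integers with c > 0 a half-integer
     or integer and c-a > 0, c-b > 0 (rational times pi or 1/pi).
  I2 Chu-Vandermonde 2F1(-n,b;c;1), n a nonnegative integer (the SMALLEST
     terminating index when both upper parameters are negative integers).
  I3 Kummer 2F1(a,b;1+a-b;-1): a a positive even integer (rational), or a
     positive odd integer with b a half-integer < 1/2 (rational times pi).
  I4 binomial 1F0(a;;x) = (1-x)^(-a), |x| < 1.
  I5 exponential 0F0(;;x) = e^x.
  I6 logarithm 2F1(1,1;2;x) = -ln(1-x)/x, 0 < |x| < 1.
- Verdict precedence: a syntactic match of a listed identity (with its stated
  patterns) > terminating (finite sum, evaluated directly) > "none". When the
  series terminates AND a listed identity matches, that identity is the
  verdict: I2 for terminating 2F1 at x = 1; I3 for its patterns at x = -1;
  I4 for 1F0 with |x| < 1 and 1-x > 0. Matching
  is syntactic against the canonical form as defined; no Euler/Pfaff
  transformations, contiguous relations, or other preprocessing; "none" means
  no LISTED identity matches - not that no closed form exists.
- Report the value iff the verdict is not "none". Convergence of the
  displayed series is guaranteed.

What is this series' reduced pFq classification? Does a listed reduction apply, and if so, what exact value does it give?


First insight: with t_0 = -1, factor the ratio over Q (C = -1, x = 1): negated roots = parameters.
Step ratio: r(k) = 1 * (k+1/3) (k+3) / [(k+22/3) (k+1)] - rational in k. x = 1; t_0 = -1; negate the roots.

Canonical form: C = -1 times 2F1 with upper {1/3, 3}, lower {22/3}, x = 1. Verdict: Gauss (I1, integer-parameter pattern) matches (x = 1: the Gamma ratio telescopes since c-a-b = 4 > 0 and a = 3 in Z>0). Its exact value is -494/405.


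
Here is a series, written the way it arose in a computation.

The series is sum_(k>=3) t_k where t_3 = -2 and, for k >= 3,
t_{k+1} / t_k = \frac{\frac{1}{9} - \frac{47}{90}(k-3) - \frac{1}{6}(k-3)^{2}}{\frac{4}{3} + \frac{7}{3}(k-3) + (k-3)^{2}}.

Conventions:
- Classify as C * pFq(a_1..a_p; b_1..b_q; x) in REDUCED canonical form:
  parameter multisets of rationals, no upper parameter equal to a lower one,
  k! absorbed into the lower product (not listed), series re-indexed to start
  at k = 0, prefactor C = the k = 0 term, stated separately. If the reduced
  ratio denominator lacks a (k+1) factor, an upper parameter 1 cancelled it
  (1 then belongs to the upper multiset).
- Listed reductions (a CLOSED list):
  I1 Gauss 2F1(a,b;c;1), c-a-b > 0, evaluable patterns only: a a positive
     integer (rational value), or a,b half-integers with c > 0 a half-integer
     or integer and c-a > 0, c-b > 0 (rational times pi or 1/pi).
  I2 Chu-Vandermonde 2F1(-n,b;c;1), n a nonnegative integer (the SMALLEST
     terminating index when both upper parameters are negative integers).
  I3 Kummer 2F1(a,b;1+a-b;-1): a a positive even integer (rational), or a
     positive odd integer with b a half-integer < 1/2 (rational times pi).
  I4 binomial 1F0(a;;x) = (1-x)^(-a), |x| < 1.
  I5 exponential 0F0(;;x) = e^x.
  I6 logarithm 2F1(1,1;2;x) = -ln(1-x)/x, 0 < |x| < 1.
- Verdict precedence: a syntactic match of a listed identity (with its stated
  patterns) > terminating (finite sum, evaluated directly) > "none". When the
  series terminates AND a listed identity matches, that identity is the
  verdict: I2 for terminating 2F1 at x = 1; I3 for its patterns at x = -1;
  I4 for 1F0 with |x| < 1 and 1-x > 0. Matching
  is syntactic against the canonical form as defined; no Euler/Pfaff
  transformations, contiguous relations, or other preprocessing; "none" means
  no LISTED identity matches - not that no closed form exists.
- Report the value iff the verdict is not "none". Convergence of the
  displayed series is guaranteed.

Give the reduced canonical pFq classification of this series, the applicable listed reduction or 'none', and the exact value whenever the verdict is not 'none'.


Classification (C = -2): 2F1 with upper {-\frac{1}{5}, \frac{10}{3}}, lower {\frac{4}{3}}, argument x = -\frac{1}{6}. Verdict: none (x = -\frac{1}{6}): each listed identity misses the multisets {-\frac{1}{5}, \frac{10}{3}} ; {\frac{4}{3}}.

Key step: x = -\frac{1}{6} and factor the ratio over Q (C = -2, x = -1/6): negated roots = parameters.
Step ratio: r(k) = -\frac{1}{6} * (k-\frac{1}{5}) (k+\frac{10}{3}) / [(k+\frac{4}{3}) (k+1)] - rational in k. x = -\frac{1}{6}; t_0 = -2; negate the roots.


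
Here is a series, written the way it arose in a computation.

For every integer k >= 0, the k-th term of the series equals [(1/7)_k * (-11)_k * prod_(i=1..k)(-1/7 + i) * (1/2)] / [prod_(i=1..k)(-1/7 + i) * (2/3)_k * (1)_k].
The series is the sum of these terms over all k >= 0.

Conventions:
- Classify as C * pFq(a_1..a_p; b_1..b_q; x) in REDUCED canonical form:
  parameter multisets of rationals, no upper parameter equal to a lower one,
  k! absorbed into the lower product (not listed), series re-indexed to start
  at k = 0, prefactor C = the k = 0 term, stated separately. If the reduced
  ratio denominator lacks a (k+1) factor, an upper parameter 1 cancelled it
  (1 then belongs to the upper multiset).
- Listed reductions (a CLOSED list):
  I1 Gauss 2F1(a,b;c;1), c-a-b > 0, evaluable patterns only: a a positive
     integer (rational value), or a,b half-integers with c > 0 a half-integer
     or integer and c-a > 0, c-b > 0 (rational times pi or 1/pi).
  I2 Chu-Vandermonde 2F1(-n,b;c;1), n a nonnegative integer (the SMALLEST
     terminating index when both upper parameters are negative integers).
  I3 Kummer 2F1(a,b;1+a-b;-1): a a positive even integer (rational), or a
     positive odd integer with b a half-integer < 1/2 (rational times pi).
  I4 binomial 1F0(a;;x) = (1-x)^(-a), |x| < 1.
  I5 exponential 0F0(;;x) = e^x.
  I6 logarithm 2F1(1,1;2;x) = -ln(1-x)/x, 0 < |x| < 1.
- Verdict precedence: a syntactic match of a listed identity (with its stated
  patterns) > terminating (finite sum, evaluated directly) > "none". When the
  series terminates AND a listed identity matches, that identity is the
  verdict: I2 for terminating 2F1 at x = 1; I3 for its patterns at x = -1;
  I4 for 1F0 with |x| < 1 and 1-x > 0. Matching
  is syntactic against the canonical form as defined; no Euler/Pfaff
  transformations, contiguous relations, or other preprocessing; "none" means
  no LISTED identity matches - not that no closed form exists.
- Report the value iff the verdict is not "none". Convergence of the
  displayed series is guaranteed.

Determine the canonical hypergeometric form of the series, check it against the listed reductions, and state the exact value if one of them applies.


Reduced: x = 1, 2F1, upper = {-11, 1/7}, lower = {2/3}, C = 1/2. Verdict: this is Vandermonde's identity (I2) (terminating 2F1 at x = 1 with n = 11, b = 1/7, c = 2/3). Hence: 360912470515/1273398422492.

Key step: t_0 = 1/2 here, and the parameter 6/7 appears in both the upper and lower lists and cancels.
Consecutive-term ratio: r(k) = 1 * (k-11) (k+1/7) / [(k+2/3) (k+1)] - rational; roots negated = parameters, x = 1, C = 1/2.


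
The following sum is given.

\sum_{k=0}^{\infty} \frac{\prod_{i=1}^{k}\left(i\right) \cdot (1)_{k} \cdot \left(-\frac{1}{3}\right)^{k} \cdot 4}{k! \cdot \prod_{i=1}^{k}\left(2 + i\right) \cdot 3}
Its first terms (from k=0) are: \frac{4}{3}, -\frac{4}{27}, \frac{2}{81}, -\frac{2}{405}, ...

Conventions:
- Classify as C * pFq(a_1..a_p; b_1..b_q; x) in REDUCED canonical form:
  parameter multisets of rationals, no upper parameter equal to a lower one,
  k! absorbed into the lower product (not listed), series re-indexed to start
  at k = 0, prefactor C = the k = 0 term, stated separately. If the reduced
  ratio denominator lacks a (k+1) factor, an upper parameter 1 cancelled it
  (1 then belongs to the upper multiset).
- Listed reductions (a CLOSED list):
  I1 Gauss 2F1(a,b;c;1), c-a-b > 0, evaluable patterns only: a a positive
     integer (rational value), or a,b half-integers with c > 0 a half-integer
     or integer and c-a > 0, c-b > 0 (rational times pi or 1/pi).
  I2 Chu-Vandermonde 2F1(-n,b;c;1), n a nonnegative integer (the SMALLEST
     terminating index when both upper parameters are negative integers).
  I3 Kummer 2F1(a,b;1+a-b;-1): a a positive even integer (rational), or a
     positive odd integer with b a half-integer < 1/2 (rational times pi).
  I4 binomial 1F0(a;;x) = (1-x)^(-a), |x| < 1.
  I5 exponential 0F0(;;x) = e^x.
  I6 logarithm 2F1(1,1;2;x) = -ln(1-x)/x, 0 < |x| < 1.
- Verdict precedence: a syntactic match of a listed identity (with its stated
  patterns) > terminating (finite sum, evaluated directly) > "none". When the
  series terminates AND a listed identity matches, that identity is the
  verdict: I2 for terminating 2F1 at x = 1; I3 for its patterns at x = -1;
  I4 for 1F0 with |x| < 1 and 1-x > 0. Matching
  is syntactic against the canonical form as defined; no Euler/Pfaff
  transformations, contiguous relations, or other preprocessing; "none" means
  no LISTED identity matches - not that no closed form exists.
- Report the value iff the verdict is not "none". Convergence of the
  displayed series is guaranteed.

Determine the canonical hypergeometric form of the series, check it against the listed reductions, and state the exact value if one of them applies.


With C = \frac{4}{3}: the canonical form is 2F1(1, 1; 3; -\frac{1}{3}). Verdict: none. Every listed pattern misses the 2F1 form at -\frac{1}{3}, upper {1, 1}.

Key observation: x = -\frac{1}{3} and the running product (C = 4/3, x = -1/3) telescopes to a rising factorial.
Consecutive-term ratio: r(k) = -\frac{1}{3} * (k+1) (k+1) / [(k+3) (k+1)] - rational; roots negated = parameters, x = -\frac{1}{3}, C = \frac{4}{3}.


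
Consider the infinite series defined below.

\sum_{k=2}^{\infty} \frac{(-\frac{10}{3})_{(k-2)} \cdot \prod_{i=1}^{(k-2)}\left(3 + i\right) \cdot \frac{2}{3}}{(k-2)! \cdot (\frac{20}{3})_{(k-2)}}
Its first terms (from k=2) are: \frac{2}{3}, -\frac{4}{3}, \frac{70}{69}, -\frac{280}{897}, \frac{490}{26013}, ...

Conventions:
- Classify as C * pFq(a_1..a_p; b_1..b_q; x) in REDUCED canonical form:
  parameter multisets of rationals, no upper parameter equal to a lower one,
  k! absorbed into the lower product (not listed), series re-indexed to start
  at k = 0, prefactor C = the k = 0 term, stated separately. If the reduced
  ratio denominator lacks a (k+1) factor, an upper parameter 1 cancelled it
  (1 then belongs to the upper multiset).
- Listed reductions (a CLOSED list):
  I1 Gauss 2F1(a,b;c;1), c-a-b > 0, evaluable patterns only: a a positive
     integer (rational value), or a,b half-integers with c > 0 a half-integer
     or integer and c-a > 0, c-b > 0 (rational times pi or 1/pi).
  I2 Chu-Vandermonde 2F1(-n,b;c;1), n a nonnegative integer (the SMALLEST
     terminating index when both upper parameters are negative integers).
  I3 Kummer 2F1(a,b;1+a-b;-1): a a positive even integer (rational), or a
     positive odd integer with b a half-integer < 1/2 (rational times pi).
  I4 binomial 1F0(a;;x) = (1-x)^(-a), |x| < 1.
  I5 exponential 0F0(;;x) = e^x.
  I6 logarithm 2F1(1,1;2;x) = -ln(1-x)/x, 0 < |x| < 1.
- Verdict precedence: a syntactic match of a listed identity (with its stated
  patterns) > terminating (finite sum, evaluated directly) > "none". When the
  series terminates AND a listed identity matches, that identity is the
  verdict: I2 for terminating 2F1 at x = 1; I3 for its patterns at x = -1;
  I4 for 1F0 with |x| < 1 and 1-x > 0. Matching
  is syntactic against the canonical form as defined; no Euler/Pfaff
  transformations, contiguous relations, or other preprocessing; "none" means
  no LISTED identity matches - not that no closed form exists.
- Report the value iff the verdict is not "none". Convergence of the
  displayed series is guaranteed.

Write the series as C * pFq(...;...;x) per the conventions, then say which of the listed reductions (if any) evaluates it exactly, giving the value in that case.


x = 1 here; the reduced form reads 2F1, upper {-\frac{10}{3}, 4}, lower {\frac{20}{3}}, C = \frac{2}{3}. Verdict: this is Gauss's theorem (I1) (x = 1: the Gamma ratio telescopes since c-a-b = 6 > 0 and a = 4 in Z>0). Hence: \frac{374}{6561}.

The tell: t_0 = \frac{2}{3} here, and the running product (C = 2/3) telescopes to a rising factorial.
Step ratio: r(k) = 1 * (k-\frac{10}{3}) (k+4) / [(k+\frac{20}{3}) (k+1)] - rational in k, leading ratio 1; with t_0 = \frac{2}{3}, classification follows.


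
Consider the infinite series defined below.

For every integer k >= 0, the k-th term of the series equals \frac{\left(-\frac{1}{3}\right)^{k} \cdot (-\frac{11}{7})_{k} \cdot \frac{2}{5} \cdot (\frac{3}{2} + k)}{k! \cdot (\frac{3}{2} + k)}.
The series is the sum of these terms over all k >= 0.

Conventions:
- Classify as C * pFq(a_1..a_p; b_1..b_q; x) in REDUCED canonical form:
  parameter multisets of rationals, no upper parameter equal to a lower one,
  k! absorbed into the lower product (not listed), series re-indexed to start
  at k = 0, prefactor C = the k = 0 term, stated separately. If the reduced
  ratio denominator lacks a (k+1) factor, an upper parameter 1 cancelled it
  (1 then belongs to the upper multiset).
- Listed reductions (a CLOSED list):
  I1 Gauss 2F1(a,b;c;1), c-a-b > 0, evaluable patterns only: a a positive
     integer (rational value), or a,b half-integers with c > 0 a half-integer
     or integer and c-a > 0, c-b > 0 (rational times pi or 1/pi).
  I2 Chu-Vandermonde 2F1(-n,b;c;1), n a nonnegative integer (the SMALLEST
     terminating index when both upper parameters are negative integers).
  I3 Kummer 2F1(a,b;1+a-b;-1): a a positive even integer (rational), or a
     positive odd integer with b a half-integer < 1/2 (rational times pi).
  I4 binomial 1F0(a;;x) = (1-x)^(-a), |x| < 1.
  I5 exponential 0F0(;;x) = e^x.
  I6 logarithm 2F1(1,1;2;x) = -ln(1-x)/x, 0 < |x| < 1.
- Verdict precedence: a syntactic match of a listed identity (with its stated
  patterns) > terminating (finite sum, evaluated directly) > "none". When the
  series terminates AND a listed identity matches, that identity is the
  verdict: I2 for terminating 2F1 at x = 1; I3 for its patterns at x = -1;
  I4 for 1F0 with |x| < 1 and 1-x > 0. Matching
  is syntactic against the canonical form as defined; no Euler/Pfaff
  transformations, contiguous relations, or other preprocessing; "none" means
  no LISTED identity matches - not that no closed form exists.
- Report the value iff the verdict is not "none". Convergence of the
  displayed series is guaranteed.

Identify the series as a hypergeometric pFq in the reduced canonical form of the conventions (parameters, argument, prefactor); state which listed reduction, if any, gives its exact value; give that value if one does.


Reduced: x = -\frac{1}{3}, 1F0, upper = {-\frac{11}{7}}, lower = {-}, C = \frac{2}{5}. Verdict: binomial (I4) applies (the 1F0 binomial series: exponent 11/7, x = -\frac{1}{3}). Exact value: \frac{2}{5} \cdot \left(\frac{4}{3}\right)^{\frac{11}{7}}.

Key observation: t_0 = \frac{2}{5} here, and striking the common factor k + 3/2 reduces the term (prefactor 2/5).
Term ratio: r(k) = -\frac{1}{3} * (k-\frac{11}{7}) / [(k+1)] - poly over poly, x = -\frac{1}{3} from leading terms; C = \frac{2}{5} at k = 0.


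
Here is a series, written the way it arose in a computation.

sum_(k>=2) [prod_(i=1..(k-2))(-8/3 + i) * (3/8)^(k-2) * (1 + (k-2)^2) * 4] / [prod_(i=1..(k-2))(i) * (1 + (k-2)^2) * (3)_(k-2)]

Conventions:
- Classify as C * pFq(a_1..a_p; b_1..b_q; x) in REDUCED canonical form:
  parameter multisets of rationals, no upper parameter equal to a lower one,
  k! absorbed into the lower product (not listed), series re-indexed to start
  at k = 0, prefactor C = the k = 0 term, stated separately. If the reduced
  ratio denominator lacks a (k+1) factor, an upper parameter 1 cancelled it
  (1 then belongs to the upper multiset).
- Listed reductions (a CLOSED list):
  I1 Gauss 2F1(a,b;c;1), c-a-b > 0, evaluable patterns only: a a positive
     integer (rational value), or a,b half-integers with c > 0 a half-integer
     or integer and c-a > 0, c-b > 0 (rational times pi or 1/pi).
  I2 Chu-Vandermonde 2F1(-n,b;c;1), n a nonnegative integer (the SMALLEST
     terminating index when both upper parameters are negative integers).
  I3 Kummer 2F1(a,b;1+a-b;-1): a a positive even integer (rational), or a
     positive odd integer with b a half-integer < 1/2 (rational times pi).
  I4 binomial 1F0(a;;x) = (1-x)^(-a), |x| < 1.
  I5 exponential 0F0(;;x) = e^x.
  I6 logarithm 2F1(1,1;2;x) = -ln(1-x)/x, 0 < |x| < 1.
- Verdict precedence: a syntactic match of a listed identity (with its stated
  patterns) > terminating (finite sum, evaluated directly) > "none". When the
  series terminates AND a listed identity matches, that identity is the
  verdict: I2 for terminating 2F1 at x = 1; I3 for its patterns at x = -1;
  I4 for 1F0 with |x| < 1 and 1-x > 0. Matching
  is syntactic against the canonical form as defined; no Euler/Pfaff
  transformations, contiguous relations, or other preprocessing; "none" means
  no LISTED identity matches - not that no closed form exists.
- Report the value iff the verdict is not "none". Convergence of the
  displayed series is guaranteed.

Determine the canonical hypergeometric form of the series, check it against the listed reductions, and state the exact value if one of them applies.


Canonical form: C = 4 times 1F1 with upper {-5/3}, lower {3}, x = 3/8. Verdict: none - this 1F1 at x = 3/8 matches no listed pattern, and upper {-5/3} holds no stopper.

Key step: with t_0 = 4, the factor k^2 + 1 cancels (top and bottom), leaving C = 4, x = 3/8.
Ratio: r(k) = (3/8) * (k-5/3) / [(k+3) (k+1)] - rational in k, leading ratio (3/8); with t_0 = 4, classification follows.


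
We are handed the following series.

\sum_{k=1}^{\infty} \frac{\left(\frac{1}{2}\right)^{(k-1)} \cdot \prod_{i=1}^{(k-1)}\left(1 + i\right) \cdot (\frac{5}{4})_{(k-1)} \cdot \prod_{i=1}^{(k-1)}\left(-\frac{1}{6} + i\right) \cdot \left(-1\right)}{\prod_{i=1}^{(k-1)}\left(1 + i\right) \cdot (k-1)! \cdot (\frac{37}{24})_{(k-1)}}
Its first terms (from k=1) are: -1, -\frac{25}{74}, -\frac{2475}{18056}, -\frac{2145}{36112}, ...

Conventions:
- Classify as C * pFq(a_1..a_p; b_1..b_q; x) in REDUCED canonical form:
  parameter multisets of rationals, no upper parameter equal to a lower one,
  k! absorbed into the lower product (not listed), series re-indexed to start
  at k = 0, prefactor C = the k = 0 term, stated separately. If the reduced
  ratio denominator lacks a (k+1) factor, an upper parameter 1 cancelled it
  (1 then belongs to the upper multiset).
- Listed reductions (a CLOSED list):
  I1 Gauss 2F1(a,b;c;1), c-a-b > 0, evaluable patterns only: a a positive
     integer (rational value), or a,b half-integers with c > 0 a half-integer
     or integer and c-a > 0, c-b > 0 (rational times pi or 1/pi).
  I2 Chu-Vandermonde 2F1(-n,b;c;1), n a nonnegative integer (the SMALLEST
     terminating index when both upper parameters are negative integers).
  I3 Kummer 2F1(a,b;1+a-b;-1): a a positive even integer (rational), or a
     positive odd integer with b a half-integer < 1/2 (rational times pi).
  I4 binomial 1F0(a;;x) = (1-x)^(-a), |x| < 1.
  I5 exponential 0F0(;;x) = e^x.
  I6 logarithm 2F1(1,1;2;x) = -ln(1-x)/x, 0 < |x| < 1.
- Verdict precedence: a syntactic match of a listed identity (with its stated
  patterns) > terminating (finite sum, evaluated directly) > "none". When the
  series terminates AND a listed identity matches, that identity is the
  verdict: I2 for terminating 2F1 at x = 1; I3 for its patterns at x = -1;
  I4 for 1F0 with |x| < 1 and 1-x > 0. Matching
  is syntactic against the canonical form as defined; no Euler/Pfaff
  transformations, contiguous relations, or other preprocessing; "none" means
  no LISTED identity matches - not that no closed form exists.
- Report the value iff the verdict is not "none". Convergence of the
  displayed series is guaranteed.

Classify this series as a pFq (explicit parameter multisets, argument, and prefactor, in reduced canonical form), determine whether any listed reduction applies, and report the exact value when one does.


x = \frac{1}{2} here; the reduced form reads 2F1, upper {\frac{5}{6}, \frac{5}{4}}, lower {\frac{37}{24}}, C = -1. Verdict: none - at argument \frac{1}{2} the multisets {\frac{5}{6}, \frac{5}{4}} ; {\frac{37}{24}} match no listed identity.

Key step: x = \frac{1}{2} and the lower running product (C = -1) is a rising factorial.
Ratio: r(k) = \frac{1}{2} * (k+\frac{5}{6}) (k+\frac{5}{4}) / [(k+\frac{37}{24}) (k+1)] - rational in k, leading ratio \frac{1}{2}; with t_0 = -1, classification follows.


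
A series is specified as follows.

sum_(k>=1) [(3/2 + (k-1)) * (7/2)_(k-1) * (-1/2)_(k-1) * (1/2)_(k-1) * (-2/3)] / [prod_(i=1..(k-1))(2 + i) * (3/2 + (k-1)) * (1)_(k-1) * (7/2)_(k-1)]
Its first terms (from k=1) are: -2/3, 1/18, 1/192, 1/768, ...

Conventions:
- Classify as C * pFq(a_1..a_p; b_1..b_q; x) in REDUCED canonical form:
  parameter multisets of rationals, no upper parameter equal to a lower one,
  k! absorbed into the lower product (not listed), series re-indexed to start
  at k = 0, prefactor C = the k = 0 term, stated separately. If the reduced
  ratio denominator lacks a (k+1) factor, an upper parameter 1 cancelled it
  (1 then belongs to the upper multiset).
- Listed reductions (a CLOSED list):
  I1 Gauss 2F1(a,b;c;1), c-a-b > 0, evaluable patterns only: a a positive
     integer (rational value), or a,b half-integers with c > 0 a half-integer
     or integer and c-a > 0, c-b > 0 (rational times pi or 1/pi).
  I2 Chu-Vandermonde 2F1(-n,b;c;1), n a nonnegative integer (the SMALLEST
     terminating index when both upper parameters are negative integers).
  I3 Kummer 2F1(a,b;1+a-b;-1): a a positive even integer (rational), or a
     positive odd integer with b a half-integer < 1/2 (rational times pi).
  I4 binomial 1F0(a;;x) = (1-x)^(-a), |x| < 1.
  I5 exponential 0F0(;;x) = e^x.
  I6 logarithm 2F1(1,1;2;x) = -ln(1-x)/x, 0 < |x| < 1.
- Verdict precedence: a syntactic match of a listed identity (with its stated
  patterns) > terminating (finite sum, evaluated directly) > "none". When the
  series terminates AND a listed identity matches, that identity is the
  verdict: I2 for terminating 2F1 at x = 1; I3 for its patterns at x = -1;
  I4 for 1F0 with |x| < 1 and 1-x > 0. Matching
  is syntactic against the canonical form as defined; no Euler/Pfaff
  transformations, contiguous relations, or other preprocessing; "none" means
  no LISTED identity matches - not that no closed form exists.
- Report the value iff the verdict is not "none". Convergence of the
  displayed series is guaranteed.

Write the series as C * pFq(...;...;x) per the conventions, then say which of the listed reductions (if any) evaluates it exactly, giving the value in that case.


Structural cue: from the first term -2/3: the parameter 7/2 appears in both the upper and lower lists and cancels (alongside the other common factor).
Consecutive-term ratio: r(k) = 1 * (k-1/2) (k+1/2) / [(k+3) (k+1)] - rational; roots negated = parameters, x = 1, C = -2/3.

Prefactor -2/3, argument 1: 2F1 with upper {-1/2, 1/2} over lower {3}. Verdict at x = 1: Gauss (I1, half-integer pattern) matches (x = 1; upper {-1/2, 1/2} half-integers, c = 3 in the evaluable pattern). Value: (-256/135) / pi.


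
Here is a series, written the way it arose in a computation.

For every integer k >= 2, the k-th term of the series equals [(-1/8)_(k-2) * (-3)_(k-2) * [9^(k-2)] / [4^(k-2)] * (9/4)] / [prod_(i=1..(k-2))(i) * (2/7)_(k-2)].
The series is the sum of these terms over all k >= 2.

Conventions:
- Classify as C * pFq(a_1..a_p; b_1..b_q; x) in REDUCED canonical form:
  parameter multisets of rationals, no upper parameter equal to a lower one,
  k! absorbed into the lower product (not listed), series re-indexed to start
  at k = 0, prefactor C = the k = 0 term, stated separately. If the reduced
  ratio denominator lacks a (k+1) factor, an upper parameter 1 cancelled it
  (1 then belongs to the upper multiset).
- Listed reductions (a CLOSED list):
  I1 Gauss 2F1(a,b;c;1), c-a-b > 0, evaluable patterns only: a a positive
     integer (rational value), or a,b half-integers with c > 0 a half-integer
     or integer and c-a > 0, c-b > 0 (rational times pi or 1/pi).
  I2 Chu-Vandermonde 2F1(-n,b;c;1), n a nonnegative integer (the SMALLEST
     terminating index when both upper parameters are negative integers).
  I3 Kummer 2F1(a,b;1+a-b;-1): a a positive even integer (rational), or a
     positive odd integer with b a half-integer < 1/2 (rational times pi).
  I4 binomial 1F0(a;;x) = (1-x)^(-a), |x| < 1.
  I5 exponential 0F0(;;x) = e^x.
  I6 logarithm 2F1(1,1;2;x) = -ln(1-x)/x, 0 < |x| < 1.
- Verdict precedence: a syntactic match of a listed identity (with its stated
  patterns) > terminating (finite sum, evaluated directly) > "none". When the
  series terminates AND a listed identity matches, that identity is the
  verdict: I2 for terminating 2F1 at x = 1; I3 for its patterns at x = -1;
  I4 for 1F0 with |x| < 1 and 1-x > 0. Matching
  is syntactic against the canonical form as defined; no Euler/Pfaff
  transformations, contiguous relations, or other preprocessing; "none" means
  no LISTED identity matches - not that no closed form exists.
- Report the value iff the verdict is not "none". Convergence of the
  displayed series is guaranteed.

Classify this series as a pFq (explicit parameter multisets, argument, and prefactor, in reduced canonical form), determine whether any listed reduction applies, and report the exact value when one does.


The tell: with t_0 = 9/4, the two geometric factors (prefactor 9/4) combine into one argument.
Step ratio: r(k) = (9/4) * (k-3) (k-1/8) / [(k+2/7) (k+1)] - poly over poly, x = (9/4) from leading terms; C = 9/4 at k = 0.

With C = 9/4: the canonical form is 2F1(-3, -1/8; 2/7; 9/4). Verdict: terminating. With -3 upstairs the series is a 4-term polynomial sum; evaluated term by term. Its exact value is 20886615/4194304.


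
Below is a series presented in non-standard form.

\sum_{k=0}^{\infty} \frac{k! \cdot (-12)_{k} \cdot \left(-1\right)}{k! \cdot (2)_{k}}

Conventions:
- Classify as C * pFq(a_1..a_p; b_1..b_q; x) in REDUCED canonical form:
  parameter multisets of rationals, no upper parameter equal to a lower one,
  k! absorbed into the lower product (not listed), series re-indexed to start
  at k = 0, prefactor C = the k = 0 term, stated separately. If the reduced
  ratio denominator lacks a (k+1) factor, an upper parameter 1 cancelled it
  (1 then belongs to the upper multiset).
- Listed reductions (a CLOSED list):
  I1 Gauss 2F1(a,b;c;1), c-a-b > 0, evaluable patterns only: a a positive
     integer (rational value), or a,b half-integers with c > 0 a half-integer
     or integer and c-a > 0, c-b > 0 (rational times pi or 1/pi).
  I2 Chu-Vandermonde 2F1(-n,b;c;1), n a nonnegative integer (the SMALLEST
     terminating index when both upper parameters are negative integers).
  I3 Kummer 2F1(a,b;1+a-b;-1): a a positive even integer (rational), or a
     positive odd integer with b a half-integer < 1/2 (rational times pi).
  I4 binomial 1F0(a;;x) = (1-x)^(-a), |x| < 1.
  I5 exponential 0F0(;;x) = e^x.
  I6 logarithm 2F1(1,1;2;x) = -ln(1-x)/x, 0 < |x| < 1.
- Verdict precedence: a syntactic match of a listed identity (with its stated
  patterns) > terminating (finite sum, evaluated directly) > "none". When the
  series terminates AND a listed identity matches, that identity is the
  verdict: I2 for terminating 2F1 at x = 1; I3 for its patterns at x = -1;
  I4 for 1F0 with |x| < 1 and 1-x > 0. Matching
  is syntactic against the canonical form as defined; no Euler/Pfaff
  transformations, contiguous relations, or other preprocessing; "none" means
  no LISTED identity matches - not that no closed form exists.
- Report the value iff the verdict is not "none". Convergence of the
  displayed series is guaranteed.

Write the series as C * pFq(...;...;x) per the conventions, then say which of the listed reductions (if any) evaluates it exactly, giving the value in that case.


With C = -1: the canonical form is 2F1(-12, 1; 2; 1). Verdict: this is Chu-Vandermonde (I2) (terminating 2F1 at x = 1 with n = 12, b = 1, c = 2). Its exact value is -\frac{1}{13}.

The tell: from the first term -1: the factorial ratio (C = -1, x = 1) (k+a-1)!/(a-1)! is a rising factorial (a)_k.
Step ratio: r(k) = 1 * (k-12) (k+1) / [(k+2) (k+1)] - rational in k. x = 1; t_0 = -1; negate the roots.
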